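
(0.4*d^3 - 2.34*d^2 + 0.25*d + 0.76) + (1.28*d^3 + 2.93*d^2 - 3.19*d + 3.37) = 1.68*d^3 + 0.59*d^2 - 2.94*d + 4.13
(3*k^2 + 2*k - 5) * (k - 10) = 3*k^3 - 28*k^2 - 25*k + 50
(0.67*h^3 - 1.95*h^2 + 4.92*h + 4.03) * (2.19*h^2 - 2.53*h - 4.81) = 1.4673*h^5 - 5.9656*h^4 + 12.4856*h^3 + 5.7576*h^2 - 33.8611*h - 19.3843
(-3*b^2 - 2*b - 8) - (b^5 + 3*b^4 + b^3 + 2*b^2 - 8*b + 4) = -b^5 - 3*b^4 - b^3 - 5*b^2 + 6*b - 12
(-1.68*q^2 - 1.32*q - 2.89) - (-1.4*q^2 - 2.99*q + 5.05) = -0.28*q^2 + 1.67*q - 7.94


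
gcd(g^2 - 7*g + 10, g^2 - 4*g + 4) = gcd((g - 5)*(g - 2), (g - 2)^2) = g - 2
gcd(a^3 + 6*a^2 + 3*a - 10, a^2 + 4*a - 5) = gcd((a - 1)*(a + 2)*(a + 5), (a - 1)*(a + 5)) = a^2 + 4*a - 5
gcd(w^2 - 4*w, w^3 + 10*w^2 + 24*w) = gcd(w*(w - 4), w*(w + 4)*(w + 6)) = w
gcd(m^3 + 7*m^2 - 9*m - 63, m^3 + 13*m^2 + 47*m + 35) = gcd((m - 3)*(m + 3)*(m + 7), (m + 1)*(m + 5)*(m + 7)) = m + 7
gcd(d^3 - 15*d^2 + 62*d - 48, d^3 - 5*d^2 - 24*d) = d - 8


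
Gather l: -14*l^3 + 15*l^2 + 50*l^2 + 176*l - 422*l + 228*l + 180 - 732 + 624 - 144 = -14*l^3 + 65*l^2 - 18*l - 72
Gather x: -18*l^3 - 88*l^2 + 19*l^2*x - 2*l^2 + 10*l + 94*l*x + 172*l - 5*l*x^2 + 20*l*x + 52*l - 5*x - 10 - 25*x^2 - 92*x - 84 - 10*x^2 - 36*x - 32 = -18*l^3 - 90*l^2 + 234*l + x^2*(-5*l - 35) + x*(19*l^2 + 114*l - 133) - 126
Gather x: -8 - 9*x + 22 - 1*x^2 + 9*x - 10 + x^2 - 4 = 0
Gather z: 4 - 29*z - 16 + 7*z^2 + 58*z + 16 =7*z^2 + 29*z + 4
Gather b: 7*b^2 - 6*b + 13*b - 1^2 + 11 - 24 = 7*b^2 + 7*b - 14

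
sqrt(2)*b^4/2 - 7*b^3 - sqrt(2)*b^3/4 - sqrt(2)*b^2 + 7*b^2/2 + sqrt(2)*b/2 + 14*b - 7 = (b - 1/2)*(b - 7*sqrt(2))*(b - sqrt(2))*(sqrt(2)*b/2 + 1)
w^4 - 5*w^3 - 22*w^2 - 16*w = w*(w - 8)*(w + 1)*(w + 2)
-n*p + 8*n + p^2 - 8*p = (-n + p)*(p - 8)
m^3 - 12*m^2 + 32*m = m*(m - 8)*(m - 4)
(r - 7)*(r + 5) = r^2 - 2*r - 35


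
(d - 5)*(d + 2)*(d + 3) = d^3 - 19*d - 30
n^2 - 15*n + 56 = (n - 8)*(n - 7)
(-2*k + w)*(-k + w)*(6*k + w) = 12*k^3 - 16*k^2*w + 3*k*w^2 + w^3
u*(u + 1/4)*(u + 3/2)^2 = u^4 + 13*u^3/4 + 3*u^2 + 9*u/16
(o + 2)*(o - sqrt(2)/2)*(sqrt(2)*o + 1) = sqrt(2)*o^3 + 2*sqrt(2)*o^2 - sqrt(2)*o/2 - sqrt(2)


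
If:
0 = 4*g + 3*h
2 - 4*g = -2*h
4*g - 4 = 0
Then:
No Solution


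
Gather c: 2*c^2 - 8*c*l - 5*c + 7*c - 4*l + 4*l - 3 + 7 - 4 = 2*c^2 + c*(2 - 8*l)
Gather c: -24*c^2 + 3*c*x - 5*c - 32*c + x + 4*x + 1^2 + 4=-24*c^2 + c*(3*x - 37) + 5*x + 5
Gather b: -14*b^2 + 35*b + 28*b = -14*b^2 + 63*b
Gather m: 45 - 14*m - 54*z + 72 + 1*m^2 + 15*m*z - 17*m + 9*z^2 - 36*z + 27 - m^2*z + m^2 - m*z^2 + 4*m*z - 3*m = m^2*(2 - z) + m*(-z^2 + 19*z - 34) + 9*z^2 - 90*z + 144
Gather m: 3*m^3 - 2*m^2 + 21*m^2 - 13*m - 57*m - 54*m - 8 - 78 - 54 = 3*m^3 + 19*m^2 - 124*m - 140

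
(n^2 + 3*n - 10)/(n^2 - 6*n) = (n^2 + 3*n - 10)/(n*(n - 6))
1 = 1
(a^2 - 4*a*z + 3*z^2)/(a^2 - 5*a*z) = (a^2 - 4*a*z + 3*z^2)/(a*(a - 5*z))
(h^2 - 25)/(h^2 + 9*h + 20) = (h - 5)/(h + 4)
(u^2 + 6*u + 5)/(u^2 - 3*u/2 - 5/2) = 2*(u + 5)/(2*u - 5)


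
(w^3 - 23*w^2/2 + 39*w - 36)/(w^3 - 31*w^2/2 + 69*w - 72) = (w - 4)/(w - 8)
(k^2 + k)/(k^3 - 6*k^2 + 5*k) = (k + 1)/(k^2 - 6*k + 5)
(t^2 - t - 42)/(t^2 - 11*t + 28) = (t + 6)/(t - 4)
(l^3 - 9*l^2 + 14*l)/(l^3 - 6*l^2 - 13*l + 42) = l/(l + 3)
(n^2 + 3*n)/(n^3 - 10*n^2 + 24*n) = (n + 3)/(n^2 - 10*n + 24)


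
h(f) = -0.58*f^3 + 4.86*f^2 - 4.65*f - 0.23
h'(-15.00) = -541.95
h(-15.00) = 3120.52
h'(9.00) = -58.11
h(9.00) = -71.24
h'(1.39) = 5.50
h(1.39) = 1.14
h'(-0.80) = -13.54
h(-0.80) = 6.90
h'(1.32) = 5.15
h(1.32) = 0.77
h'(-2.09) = -32.57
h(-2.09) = 36.01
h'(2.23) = 8.37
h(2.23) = 7.14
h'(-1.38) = -21.38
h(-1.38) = 16.97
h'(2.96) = 8.88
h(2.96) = 13.55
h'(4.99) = 0.53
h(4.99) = 25.52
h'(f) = -1.74*f^2 + 9.72*f - 4.65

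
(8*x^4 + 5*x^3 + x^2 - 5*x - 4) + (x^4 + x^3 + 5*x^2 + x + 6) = 9*x^4 + 6*x^3 + 6*x^2 - 4*x + 2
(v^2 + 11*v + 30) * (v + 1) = v^3 + 12*v^2 + 41*v + 30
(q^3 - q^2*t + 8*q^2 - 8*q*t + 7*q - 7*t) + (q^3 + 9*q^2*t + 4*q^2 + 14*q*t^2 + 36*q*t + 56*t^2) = 2*q^3 + 8*q^2*t + 12*q^2 + 14*q*t^2 + 28*q*t + 7*q + 56*t^2 - 7*t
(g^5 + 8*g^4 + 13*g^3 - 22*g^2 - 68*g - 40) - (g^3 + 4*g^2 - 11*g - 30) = g^5 + 8*g^4 + 12*g^3 - 26*g^2 - 57*g - 10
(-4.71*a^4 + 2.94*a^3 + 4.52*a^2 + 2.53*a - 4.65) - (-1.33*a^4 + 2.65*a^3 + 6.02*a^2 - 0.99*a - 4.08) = -3.38*a^4 + 0.29*a^3 - 1.5*a^2 + 3.52*a - 0.57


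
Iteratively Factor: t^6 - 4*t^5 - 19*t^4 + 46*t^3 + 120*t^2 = (t + 2)*(t^5 - 6*t^4 - 7*t^3 + 60*t^2) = (t - 4)*(t + 2)*(t^4 - 2*t^3 - 15*t^2) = (t - 5)*(t - 4)*(t + 2)*(t^3 + 3*t^2) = t*(t - 5)*(t - 4)*(t + 2)*(t^2 + 3*t) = t^2*(t - 5)*(t - 4)*(t + 2)*(t + 3)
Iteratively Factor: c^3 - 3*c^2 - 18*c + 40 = (c + 4)*(c^2 - 7*c + 10) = (c - 5)*(c + 4)*(c - 2)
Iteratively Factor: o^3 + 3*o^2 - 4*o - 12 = (o - 2)*(o^2 + 5*o + 6) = (o - 2)*(o + 3)*(o + 2)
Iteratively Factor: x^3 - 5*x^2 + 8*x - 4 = (x - 2)*(x^2 - 3*x + 2) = (x - 2)*(x - 1)*(x - 2)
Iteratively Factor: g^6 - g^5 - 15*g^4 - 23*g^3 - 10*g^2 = (g + 1)*(g^5 - 2*g^4 - 13*g^3 - 10*g^2) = (g + 1)^2*(g^4 - 3*g^3 - 10*g^2) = (g - 5)*(g + 1)^2*(g^3 + 2*g^2) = (g - 5)*(g + 1)^2*(g + 2)*(g^2) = g*(g - 5)*(g + 1)^2*(g + 2)*(g)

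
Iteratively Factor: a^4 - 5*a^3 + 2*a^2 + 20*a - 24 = (a + 2)*(a^3 - 7*a^2 + 16*a - 12) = (a - 2)*(a + 2)*(a^2 - 5*a + 6) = (a - 2)^2*(a + 2)*(a - 3)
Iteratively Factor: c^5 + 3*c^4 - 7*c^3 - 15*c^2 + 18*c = (c + 3)*(c^4 - 7*c^2 + 6*c) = c*(c + 3)*(c^3 - 7*c + 6) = c*(c - 2)*(c + 3)*(c^2 + 2*c - 3) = c*(c - 2)*(c + 3)^2*(c - 1)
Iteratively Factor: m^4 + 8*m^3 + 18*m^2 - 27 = (m + 3)*(m^3 + 5*m^2 + 3*m - 9) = (m + 3)^2*(m^2 + 2*m - 3) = (m + 3)^3*(m - 1)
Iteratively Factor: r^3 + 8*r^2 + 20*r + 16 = (r + 4)*(r^2 + 4*r + 4) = (r + 2)*(r + 4)*(r + 2)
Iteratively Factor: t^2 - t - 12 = (t + 3)*(t - 4)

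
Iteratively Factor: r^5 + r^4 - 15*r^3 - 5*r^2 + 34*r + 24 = (r + 1)*(r^4 - 15*r^2 + 10*r + 24) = (r + 1)*(r + 4)*(r^3 - 4*r^2 + r + 6) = (r - 3)*(r + 1)*(r + 4)*(r^2 - r - 2) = (r - 3)*(r - 2)*(r + 1)*(r + 4)*(r + 1)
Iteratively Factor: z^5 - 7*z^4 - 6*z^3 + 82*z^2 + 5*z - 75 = (z + 1)*(z^4 - 8*z^3 + 2*z^2 + 80*z - 75) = (z - 1)*(z + 1)*(z^3 - 7*z^2 - 5*z + 75) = (z - 5)*(z - 1)*(z + 1)*(z^2 - 2*z - 15) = (z - 5)*(z - 1)*(z + 1)*(z + 3)*(z - 5)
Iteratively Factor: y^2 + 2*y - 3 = (y + 3)*(y - 1)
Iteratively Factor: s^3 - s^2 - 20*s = (s)*(s^2 - s - 20) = s*(s - 5)*(s + 4)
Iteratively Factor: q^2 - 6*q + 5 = (q - 5)*(q - 1)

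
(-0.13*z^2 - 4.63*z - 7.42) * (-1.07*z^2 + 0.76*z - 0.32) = 0.1391*z^4 + 4.8553*z^3 + 4.4622*z^2 - 4.1576*z + 2.3744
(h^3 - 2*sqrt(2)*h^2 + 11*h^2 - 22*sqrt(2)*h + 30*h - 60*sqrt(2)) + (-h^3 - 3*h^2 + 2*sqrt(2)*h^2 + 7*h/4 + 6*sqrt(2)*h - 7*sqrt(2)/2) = 8*h^2 - 16*sqrt(2)*h + 127*h/4 - 127*sqrt(2)/2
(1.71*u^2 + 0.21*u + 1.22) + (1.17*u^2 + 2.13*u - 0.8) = 2.88*u^2 + 2.34*u + 0.42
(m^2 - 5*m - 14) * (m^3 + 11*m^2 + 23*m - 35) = m^5 + 6*m^4 - 46*m^3 - 304*m^2 - 147*m + 490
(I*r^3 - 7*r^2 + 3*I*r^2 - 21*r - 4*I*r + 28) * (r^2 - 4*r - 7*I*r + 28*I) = I*r^5 - I*r^4 + 33*I*r^3 - 33*I*r^2 - 784*I*r + 784*I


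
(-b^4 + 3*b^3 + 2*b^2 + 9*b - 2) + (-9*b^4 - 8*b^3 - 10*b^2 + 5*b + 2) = -10*b^4 - 5*b^3 - 8*b^2 + 14*b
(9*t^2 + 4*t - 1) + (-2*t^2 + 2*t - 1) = 7*t^2 + 6*t - 2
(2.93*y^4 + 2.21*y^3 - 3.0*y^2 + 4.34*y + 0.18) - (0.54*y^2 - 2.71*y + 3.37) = 2.93*y^4 + 2.21*y^3 - 3.54*y^2 + 7.05*y - 3.19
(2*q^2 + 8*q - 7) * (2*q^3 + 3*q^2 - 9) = 4*q^5 + 22*q^4 + 10*q^3 - 39*q^2 - 72*q + 63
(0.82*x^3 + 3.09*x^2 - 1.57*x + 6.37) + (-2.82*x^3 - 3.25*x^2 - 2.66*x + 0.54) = -2.0*x^3 - 0.16*x^2 - 4.23*x + 6.91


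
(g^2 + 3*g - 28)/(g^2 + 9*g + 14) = (g - 4)/(g + 2)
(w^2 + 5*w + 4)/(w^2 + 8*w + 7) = (w + 4)/(w + 7)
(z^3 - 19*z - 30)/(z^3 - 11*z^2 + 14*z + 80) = (z + 3)/(z - 8)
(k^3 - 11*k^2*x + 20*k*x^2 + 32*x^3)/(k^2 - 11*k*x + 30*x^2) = (k^3 - 11*k^2*x + 20*k*x^2 + 32*x^3)/(k^2 - 11*k*x + 30*x^2)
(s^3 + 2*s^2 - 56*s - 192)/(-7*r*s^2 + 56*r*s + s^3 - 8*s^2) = (-s^2 - 10*s - 24)/(s*(7*r - s))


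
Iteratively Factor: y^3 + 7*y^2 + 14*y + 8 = (y + 2)*(y^2 + 5*y + 4) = (y + 1)*(y + 2)*(y + 4)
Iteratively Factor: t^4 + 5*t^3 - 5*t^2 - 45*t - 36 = (t + 3)*(t^3 + 2*t^2 - 11*t - 12) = (t + 3)*(t + 4)*(t^2 - 2*t - 3) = (t + 1)*(t + 3)*(t + 4)*(t - 3)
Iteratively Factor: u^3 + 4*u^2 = (u + 4)*(u^2) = u*(u + 4)*(u)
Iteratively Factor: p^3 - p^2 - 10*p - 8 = (p + 2)*(p^2 - 3*p - 4) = (p - 4)*(p + 2)*(p + 1)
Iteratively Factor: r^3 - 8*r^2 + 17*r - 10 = (r - 5)*(r^2 - 3*r + 2) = (r - 5)*(r - 2)*(r - 1)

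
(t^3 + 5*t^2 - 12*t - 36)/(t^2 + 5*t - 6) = (t^2 - t - 6)/(t - 1)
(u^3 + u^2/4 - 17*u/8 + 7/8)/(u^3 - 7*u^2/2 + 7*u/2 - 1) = (u + 7/4)/(u - 2)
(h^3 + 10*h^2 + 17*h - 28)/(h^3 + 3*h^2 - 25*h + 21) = (h + 4)/(h - 3)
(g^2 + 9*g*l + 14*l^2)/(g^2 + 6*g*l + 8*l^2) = (g + 7*l)/(g + 4*l)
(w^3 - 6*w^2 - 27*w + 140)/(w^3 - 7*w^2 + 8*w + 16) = (w^2 - 2*w - 35)/(w^2 - 3*w - 4)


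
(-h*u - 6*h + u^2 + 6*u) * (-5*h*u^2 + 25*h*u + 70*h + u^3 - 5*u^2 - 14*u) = 5*h^2*u^3 + 5*h^2*u^2 - 220*h^2*u - 420*h^2 - 6*h*u^4 - 6*h*u^3 + 264*h*u^2 + 504*h*u + u^5 + u^4 - 44*u^3 - 84*u^2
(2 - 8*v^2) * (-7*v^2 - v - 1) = 56*v^4 + 8*v^3 - 6*v^2 - 2*v - 2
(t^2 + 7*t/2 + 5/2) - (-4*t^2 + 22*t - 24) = 5*t^2 - 37*t/2 + 53/2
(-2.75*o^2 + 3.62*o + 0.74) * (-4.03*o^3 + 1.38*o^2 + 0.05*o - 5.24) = 11.0825*o^5 - 18.3836*o^4 + 1.8759*o^3 + 15.6122*o^2 - 18.9318*o - 3.8776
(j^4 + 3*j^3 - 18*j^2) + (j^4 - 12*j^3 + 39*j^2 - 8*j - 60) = 2*j^4 - 9*j^3 + 21*j^2 - 8*j - 60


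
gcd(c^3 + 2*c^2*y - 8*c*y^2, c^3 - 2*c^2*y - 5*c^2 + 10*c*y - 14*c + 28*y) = -c + 2*y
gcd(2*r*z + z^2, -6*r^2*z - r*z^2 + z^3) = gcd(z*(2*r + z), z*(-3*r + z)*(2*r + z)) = 2*r*z + z^2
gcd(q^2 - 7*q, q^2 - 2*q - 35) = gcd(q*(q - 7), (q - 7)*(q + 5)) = q - 7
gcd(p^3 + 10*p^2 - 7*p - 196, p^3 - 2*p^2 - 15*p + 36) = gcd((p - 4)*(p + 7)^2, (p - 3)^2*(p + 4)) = 1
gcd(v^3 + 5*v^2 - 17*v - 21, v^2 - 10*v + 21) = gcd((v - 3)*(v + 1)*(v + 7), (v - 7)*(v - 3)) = v - 3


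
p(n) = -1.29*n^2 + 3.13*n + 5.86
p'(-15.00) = 41.83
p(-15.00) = -331.34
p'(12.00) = -27.83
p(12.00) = -142.34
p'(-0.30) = 3.90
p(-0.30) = 4.80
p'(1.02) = 0.50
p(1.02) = 7.71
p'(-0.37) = 4.08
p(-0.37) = 4.53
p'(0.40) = 2.10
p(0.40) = 6.91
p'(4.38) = -8.17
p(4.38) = -5.18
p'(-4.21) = 13.99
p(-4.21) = -30.18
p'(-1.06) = 5.86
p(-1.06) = 1.09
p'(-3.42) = 11.95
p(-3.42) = -19.93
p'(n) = 3.13 - 2.58*n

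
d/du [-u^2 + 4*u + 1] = 4 - 2*u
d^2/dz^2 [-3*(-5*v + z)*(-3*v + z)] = -6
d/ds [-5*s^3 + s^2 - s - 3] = -15*s^2 + 2*s - 1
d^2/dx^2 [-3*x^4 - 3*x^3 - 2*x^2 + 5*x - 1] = -36*x^2 - 18*x - 4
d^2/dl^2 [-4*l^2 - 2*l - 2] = -8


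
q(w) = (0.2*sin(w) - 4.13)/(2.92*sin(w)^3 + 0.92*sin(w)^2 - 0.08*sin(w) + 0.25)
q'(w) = (0.2*sin(w) - 4.13)*(-8.76*sin(w)^2*cos(w) - 1.84*sin(w)*cos(w) + 0.08*cos(w))/(2.92*sin(w)^3 + 0.92*sin(w)^2 - 0.08*sin(w) + 0.25)^2 + 0.2*cos(w)/(2.92*sin(w)^3 + 0.92*sin(w)^2 - 0.08*sin(w) + 0.25)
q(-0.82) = 12.54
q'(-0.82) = 81.33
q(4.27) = 3.99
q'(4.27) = -8.46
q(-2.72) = -17.79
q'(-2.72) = -44.26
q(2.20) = -1.70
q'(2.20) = -3.12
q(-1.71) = 2.70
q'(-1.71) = -1.54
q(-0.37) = -16.09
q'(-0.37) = 23.70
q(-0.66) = 151.30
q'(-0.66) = 8860.01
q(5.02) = 3.16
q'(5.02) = 4.25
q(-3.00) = -15.32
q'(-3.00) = 8.50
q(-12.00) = -4.36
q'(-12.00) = 13.85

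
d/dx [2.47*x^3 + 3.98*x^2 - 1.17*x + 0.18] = 7.41*x^2 + 7.96*x - 1.17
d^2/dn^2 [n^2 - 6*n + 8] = 2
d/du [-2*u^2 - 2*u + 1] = -4*u - 2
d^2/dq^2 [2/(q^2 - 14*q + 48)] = 4*(-q^2 + 14*q + 4*(q - 7)^2 - 48)/(q^2 - 14*q + 48)^3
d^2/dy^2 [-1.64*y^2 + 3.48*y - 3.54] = -3.28000000000000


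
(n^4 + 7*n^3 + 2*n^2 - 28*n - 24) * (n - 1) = n^5 + 6*n^4 - 5*n^3 - 30*n^2 + 4*n + 24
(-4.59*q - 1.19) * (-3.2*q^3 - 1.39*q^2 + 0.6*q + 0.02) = 14.688*q^4 + 10.1881*q^3 - 1.0999*q^2 - 0.8058*q - 0.0238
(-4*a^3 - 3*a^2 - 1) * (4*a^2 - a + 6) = -16*a^5 - 8*a^4 - 21*a^3 - 22*a^2 + a - 6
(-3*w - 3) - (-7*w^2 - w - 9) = 7*w^2 - 2*w + 6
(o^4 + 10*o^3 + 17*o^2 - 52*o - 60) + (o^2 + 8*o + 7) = o^4 + 10*o^3 + 18*o^2 - 44*o - 53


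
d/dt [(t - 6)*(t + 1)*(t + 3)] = 3*t^2 - 4*t - 21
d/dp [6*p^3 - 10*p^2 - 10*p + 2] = 18*p^2 - 20*p - 10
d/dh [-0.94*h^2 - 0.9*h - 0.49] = -1.88*h - 0.9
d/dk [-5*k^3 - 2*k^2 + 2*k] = -15*k^2 - 4*k + 2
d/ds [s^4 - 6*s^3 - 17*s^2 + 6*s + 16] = 4*s^3 - 18*s^2 - 34*s + 6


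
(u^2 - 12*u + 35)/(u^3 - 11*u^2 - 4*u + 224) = (u - 5)/(u^2 - 4*u - 32)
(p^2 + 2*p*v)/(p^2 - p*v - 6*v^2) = p/(p - 3*v)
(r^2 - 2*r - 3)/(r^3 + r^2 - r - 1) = (r - 3)/(r^2 - 1)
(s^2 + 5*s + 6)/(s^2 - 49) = (s^2 + 5*s + 6)/(s^2 - 49)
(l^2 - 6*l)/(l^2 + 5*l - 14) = l*(l - 6)/(l^2 + 5*l - 14)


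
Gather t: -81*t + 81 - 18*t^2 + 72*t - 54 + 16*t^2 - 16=-2*t^2 - 9*t + 11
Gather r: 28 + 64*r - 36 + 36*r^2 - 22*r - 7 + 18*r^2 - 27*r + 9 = 54*r^2 + 15*r - 6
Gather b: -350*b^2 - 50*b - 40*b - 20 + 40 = -350*b^2 - 90*b + 20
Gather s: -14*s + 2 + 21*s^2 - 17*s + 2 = 21*s^2 - 31*s + 4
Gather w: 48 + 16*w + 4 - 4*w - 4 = 12*w + 48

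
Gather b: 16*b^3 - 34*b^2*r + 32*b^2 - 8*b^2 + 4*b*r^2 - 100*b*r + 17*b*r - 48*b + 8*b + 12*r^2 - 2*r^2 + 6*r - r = 16*b^3 + b^2*(24 - 34*r) + b*(4*r^2 - 83*r - 40) + 10*r^2 + 5*r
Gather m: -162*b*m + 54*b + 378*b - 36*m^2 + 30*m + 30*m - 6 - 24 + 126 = 432*b - 36*m^2 + m*(60 - 162*b) + 96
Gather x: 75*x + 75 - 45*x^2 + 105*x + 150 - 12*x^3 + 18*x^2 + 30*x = -12*x^3 - 27*x^2 + 210*x + 225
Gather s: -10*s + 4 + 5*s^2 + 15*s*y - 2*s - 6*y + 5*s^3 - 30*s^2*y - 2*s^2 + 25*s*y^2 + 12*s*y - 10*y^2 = 5*s^3 + s^2*(3 - 30*y) + s*(25*y^2 + 27*y - 12) - 10*y^2 - 6*y + 4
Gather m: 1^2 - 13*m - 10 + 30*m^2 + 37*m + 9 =30*m^2 + 24*m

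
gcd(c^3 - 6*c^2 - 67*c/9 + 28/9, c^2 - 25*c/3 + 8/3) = c - 1/3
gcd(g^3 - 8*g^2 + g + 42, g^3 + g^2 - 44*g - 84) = g^2 - 5*g - 14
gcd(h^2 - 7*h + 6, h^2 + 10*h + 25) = 1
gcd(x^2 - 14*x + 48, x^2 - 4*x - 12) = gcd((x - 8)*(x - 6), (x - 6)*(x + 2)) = x - 6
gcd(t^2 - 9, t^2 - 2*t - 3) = t - 3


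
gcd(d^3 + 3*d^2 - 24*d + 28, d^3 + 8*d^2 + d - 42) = d^2 + 5*d - 14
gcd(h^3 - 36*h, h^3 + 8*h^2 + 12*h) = h^2 + 6*h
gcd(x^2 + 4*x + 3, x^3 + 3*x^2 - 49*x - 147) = x + 3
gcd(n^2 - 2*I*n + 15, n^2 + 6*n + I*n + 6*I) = 1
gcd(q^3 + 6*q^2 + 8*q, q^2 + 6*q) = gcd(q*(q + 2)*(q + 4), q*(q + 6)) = q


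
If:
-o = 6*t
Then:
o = -6*t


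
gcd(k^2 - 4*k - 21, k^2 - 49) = k - 7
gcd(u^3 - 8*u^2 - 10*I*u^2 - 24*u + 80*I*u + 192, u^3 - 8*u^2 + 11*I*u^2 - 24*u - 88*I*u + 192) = u - 8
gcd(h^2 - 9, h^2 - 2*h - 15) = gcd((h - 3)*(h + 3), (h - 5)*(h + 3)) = h + 3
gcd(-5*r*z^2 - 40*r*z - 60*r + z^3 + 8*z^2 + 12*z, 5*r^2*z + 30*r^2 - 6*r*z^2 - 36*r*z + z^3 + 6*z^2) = -5*r*z - 30*r + z^2 + 6*z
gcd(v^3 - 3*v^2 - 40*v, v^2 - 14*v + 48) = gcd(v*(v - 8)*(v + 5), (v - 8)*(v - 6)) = v - 8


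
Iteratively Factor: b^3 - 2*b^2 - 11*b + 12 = (b - 1)*(b^2 - b - 12) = (b - 4)*(b - 1)*(b + 3)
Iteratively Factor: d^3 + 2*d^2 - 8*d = (d - 2)*(d^2 + 4*d) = d*(d - 2)*(d + 4)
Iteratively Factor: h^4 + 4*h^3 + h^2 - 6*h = (h + 2)*(h^3 + 2*h^2 - 3*h) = (h - 1)*(h + 2)*(h^2 + 3*h) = h*(h - 1)*(h + 2)*(h + 3)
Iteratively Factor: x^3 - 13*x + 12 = (x - 3)*(x^2 + 3*x - 4) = (x - 3)*(x + 4)*(x - 1)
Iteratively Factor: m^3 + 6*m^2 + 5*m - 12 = (m + 3)*(m^2 + 3*m - 4) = (m - 1)*(m + 3)*(m + 4)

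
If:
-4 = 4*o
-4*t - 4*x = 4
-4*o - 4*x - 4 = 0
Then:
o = -1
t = -1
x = 0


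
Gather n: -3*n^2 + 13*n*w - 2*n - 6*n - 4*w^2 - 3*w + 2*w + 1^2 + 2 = -3*n^2 + n*(13*w - 8) - 4*w^2 - w + 3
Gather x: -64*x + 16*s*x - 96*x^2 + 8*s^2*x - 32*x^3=-32*x^3 - 96*x^2 + x*(8*s^2 + 16*s - 64)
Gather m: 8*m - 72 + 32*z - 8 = 8*m + 32*z - 80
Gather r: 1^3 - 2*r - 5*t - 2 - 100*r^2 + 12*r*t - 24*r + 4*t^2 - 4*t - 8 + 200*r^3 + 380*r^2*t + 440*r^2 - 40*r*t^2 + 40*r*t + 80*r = 200*r^3 + r^2*(380*t + 340) + r*(-40*t^2 + 52*t + 54) + 4*t^2 - 9*t - 9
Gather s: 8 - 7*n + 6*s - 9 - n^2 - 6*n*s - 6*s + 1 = -n^2 - 6*n*s - 7*n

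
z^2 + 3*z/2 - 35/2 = (z - 7/2)*(z + 5)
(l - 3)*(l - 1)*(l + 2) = l^3 - 2*l^2 - 5*l + 6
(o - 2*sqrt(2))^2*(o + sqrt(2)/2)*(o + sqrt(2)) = o^4 - 5*sqrt(2)*o^3/2 - 3*o^2 + 8*sqrt(2)*o + 8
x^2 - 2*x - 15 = (x - 5)*(x + 3)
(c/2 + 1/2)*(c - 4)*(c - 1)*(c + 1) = c^4/2 - 3*c^3/2 - 5*c^2/2 + 3*c/2 + 2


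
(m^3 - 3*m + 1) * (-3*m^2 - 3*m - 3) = -3*m^5 - 3*m^4 + 6*m^3 + 6*m^2 + 6*m - 3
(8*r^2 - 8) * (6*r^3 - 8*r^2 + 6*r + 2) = 48*r^5 - 64*r^4 + 80*r^2 - 48*r - 16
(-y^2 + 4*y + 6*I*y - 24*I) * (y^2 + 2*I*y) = -y^4 + 4*y^3 + 4*I*y^3 - 12*y^2 - 16*I*y^2 + 48*y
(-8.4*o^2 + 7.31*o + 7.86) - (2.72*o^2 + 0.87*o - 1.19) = -11.12*o^2 + 6.44*o + 9.05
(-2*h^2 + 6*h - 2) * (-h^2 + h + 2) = 2*h^4 - 8*h^3 + 4*h^2 + 10*h - 4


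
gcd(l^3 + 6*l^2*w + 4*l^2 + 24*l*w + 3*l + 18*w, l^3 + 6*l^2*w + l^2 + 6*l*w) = l^2 + 6*l*w + l + 6*w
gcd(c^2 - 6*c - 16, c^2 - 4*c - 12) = c + 2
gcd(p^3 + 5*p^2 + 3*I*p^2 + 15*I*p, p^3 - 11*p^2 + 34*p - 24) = 1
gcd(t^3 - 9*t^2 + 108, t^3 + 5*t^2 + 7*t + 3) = t + 3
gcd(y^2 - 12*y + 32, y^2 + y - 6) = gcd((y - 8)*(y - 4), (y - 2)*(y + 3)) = 1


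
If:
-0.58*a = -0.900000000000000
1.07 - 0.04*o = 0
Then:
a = 1.55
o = 26.75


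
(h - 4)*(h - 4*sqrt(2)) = h^2 - 4*sqrt(2)*h - 4*h + 16*sqrt(2)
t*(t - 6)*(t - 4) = t^3 - 10*t^2 + 24*t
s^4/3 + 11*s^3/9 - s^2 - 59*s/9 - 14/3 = (s/3 + 1)*(s - 7/3)*(s + 1)*(s + 2)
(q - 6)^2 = q^2 - 12*q + 36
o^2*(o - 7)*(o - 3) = o^4 - 10*o^3 + 21*o^2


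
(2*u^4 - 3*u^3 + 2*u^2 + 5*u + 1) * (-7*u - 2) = -14*u^5 + 17*u^4 - 8*u^3 - 39*u^2 - 17*u - 2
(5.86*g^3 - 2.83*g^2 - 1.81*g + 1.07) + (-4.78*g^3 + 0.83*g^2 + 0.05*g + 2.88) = 1.08*g^3 - 2.0*g^2 - 1.76*g + 3.95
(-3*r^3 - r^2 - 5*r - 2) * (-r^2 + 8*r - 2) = 3*r^5 - 23*r^4 + 3*r^3 - 36*r^2 - 6*r + 4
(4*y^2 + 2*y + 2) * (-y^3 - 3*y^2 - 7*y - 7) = -4*y^5 - 14*y^4 - 36*y^3 - 48*y^2 - 28*y - 14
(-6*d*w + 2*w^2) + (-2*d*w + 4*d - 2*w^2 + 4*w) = -8*d*w + 4*d + 4*w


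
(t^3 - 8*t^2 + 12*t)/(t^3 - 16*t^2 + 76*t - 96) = t/(t - 8)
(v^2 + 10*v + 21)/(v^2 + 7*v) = (v + 3)/v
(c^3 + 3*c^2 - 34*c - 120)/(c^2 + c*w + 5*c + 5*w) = (c^2 - 2*c - 24)/(c + w)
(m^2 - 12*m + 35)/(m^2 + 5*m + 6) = (m^2 - 12*m + 35)/(m^2 + 5*m + 6)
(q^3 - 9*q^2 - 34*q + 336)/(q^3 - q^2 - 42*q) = (q - 8)/q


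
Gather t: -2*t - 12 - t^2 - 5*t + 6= -t^2 - 7*t - 6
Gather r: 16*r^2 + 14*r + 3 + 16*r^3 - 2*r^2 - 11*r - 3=16*r^3 + 14*r^2 + 3*r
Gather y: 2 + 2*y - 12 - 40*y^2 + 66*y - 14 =-40*y^2 + 68*y - 24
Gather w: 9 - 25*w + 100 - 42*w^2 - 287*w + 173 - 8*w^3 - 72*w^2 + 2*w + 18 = -8*w^3 - 114*w^2 - 310*w + 300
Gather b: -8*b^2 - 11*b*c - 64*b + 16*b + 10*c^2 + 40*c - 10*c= -8*b^2 + b*(-11*c - 48) + 10*c^2 + 30*c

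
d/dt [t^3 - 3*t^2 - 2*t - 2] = 3*t^2 - 6*t - 2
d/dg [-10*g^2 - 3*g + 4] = -20*g - 3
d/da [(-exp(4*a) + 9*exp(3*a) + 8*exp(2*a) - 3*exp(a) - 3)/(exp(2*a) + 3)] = (-2*exp(5*a) + 9*exp(4*a) - 12*exp(3*a) + 84*exp(2*a) + 54*exp(a) - 9)*exp(a)/(exp(4*a) + 6*exp(2*a) + 9)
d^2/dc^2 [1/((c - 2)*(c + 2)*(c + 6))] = 4*(3*c^4 + 24*c^3 + 48*c^2 + 80)/(c^9 + 18*c^8 + 96*c^7 - 1248*c^5 - 1728*c^4 + 5120*c^3 + 9216*c^2 - 6912*c - 13824)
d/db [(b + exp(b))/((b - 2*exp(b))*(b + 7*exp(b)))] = (-(b - 2*exp(b))*(b + exp(b))*(7*exp(b) + 1) + (b - 2*exp(b))*(b + 7*exp(b))*(exp(b) + 1) + (b + exp(b))*(b + 7*exp(b))*(2*exp(b) - 1))/((b - 2*exp(b))^2*(b + 7*exp(b))^2)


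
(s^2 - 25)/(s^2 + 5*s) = (s - 5)/s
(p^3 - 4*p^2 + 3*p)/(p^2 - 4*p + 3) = p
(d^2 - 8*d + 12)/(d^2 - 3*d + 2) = (d - 6)/(d - 1)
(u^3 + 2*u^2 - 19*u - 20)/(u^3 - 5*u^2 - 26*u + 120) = (u + 1)/(u - 6)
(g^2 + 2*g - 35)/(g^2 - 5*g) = (g + 7)/g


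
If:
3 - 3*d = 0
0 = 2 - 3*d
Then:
No Solution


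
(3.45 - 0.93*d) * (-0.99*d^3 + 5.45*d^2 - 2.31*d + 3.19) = 0.9207*d^4 - 8.484*d^3 + 20.9508*d^2 - 10.9362*d + 11.0055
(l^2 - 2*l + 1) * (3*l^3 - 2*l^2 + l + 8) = 3*l^5 - 8*l^4 + 8*l^3 + 4*l^2 - 15*l + 8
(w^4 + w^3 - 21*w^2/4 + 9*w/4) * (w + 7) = w^5 + 8*w^4 + 7*w^3/4 - 69*w^2/2 + 63*w/4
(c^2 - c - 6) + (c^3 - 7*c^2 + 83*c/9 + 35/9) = c^3 - 6*c^2 + 74*c/9 - 19/9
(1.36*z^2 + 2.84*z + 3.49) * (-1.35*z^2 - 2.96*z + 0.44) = -1.836*z^4 - 7.8596*z^3 - 12.5195*z^2 - 9.0808*z + 1.5356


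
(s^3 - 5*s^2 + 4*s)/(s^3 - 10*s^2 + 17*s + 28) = s*(s - 1)/(s^2 - 6*s - 7)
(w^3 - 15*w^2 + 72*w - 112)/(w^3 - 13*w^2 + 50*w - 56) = (w - 4)/(w - 2)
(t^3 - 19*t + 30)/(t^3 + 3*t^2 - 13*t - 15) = (t - 2)/(t + 1)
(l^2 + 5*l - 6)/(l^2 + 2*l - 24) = (l - 1)/(l - 4)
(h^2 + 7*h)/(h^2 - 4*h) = (h + 7)/(h - 4)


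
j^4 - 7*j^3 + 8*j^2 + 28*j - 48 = (j - 4)*(j - 3)*(j - 2)*(j + 2)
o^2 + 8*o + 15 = (o + 3)*(o + 5)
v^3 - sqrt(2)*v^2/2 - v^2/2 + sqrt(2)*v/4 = v*(v - 1/2)*(v - sqrt(2)/2)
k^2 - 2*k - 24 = (k - 6)*(k + 4)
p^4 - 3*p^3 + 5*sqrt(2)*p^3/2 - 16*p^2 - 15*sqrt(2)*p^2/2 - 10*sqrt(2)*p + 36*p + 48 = (p - 4)*(p + 1)*(p - 3*sqrt(2)/2)*(p + 4*sqrt(2))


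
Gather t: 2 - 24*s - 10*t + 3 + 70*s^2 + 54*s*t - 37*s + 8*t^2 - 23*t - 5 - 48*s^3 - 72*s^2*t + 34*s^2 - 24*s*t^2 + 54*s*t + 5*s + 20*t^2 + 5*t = -48*s^3 + 104*s^2 - 56*s + t^2*(28 - 24*s) + t*(-72*s^2 + 108*s - 28)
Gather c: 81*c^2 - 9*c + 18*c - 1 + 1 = 81*c^2 + 9*c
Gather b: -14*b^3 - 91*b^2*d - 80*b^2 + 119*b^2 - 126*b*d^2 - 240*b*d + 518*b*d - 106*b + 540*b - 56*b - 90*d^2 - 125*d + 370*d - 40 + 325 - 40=-14*b^3 + b^2*(39 - 91*d) + b*(-126*d^2 + 278*d + 378) - 90*d^2 + 245*d + 245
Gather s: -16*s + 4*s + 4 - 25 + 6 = -12*s - 15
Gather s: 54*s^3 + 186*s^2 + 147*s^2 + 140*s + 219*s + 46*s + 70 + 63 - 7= 54*s^3 + 333*s^2 + 405*s + 126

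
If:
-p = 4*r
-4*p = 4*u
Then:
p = -u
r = u/4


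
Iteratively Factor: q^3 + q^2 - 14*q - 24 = (q - 4)*(q^2 + 5*q + 6) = (q - 4)*(q + 2)*(q + 3)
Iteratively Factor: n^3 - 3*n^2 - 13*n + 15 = (n + 3)*(n^2 - 6*n + 5) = (n - 1)*(n + 3)*(n - 5)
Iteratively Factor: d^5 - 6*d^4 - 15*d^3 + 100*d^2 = (d)*(d^4 - 6*d^3 - 15*d^2 + 100*d) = d*(d - 5)*(d^3 - d^2 - 20*d) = d^2*(d - 5)*(d^2 - d - 20) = d^2*(d - 5)*(d + 4)*(d - 5)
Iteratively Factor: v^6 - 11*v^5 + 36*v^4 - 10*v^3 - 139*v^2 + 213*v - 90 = (v - 1)*(v^5 - 10*v^4 + 26*v^3 + 16*v^2 - 123*v + 90) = (v - 1)*(v + 2)*(v^4 - 12*v^3 + 50*v^2 - 84*v + 45) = (v - 3)*(v - 1)*(v + 2)*(v^3 - 9*v^2 + 23*v - 15) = (v - 3)^2*(v - 1)*(v + 2)*(v^2 - 6*v + 5) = (v - 3)^2*(v - 1)^2*(v + 2)*(v - 5)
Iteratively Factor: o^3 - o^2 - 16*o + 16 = (o + 4)*(o^2 - 5*o + 4) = (o - 1)*(o + 4)*(o - 4)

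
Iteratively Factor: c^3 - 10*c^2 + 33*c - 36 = (c - 3)*(c^2 - 7*c + 12) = (c - 3)^2*(c - 4)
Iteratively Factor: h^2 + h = (h)*(h + 1)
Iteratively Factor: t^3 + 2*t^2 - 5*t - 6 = (t + 1)*(t^2 + t - 6) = (t - 2)*(t + 1)*(t + 3)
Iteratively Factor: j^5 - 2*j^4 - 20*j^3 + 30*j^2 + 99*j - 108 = (j - 1)*(j^4 - j^3 - 21*j^2 + 9*j + 108) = (j - 4)*(j - 1)*(j^3 + 3*j^2 - 9*j - 27) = (j - 4)*(j - 1)*(j + 3)*(j^2 - 9) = (j - 4)*(j - 3)*(j - 1)*(j + 3)*(j + 3)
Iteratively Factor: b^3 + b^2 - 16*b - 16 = (b - 4)*(b^2 + 5*b + 4) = (b - 4)*(b + 1)*(b + 4)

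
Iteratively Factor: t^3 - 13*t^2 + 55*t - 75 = (t - 5)*(t^2 - 8*t + 15) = (t - 5)*(t - 3)*(t - 5)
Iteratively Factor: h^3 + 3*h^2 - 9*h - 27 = (h + 3)*(h^2 - 9) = (h + 3)^2*(h - 3)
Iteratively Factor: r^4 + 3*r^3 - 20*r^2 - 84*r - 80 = (r + 2)*(r^3 + r^2 - 22*r - 40) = (r + 2)*(r + 4)*(r^2 - 3*r - 10) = (r - 5)*(r + 2)*(r + 4)*(r + 2)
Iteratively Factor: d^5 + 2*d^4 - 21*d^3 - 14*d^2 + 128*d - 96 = (d + 4)*(d^4 - 2*d^3 - 13*d^2 + 38*d - 24) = (d - 1)*(d + 4)*(d^3 - d^2 - 14*d + 24) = (d - 1)*(d + 4)^2*(d^2 - 5*d + 6) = (d - 3)*(d - 1)*(d + 4)^2*(d - 2)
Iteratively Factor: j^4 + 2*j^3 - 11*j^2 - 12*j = (j + 4)*(j^3 - 2*j^2 - 3*j) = j*(j + 4)*(j^2 - 2*j - 3) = j*(j - 3)*(j + 4)*(j + 1)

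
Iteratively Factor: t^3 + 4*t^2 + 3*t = (t)*(t^2 + 4*t + 3) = t*(t + 3)*(t + 1)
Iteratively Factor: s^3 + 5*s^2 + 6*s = (s)*(s^2 + 5*s + 6) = s*(s + 2)*(s + 3)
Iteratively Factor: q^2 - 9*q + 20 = (q - 4)*(q - 5)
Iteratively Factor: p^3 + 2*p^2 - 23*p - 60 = (p + 3)*(p^2 - p - 20) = (p - 5)*(p + 3)*(p + 4)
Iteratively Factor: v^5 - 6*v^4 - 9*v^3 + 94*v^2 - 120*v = (v + 4)*(v^4 - 10*v^3 + 31*v^2 - 30*v) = (v - 5)*(v + 4)*(v^3 - 5*v^2 + 6*v) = (v - 5)*(v - 2)*(v + 4)*(v^2 - 3*v) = v*(v - 5)*(v - 2)*(v + 4)*(v - 3)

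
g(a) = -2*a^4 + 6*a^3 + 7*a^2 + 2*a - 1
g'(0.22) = 5.87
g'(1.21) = 31.12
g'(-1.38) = 37.98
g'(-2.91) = 310.82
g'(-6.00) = 2294.00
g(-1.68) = -28.98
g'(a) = -8*a^3 + 18*a^2 + 14*a + 2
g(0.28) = 0.23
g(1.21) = 18.01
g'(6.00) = -994.00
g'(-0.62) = 2.15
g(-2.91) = -238.81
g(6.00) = -1033.00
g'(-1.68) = 67.22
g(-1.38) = -13.45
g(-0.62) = -1.27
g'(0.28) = 7.16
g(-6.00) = -3649.00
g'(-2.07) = 121.11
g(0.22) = -0.16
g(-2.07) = -65.08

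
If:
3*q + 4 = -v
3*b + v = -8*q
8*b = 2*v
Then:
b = -32/11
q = 28/11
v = -128/11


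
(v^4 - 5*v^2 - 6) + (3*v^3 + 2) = v^4 + 3*v^3 - 5*v^2 - 4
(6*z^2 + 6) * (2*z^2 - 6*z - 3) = 12*z^4 - 36*z^3 - 6*z^2 - 36*z - 18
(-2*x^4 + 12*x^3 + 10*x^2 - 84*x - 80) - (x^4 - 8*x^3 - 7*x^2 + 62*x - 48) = -3*x^4 + 20*x^3 + 17*x^2 - 146*x - 32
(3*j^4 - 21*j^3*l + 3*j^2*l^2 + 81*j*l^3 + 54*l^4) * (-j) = -3*j^5 + 21*j^4*l - 3*j^3*l^2 - 81*j^2*l^3 - 54*j*l^4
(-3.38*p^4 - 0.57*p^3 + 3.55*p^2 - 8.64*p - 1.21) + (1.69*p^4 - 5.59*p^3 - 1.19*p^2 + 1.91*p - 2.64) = -1.69*p^4 - 6.16*p^3 + 2.36*p^2 - 6.73*p - 3.85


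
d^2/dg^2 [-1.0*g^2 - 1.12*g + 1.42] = -2.00000000000000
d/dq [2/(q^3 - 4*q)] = 2*(4 - 3*q^2)/(q^2*(q^2 - 4)^2)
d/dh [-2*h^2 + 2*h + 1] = 2 - 4*h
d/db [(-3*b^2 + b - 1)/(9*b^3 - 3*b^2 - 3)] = (b*(9*b - 2)*(3*b^2 - b + 1) + (6*b - 1)*(-3*b^3 + b^2 + 1))/(3*(-3*b^3 + b^2 + 1)^2)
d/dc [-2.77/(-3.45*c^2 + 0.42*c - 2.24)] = (1.1634 - 19.113*c)/(3.45*c^2 - 0.42*c + 2.24)^2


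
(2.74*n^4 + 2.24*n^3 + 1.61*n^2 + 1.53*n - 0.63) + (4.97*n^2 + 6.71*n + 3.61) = 2.74*n^4 + 2.24*n^3 + 6.58*n^2 + 8.24*n + 2.98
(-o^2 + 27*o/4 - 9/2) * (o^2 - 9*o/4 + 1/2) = -o^4 + 9*o^3 - 323*o^2/16 + 27*o/2 - 9/4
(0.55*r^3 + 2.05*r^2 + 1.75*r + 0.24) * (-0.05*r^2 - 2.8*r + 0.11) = -0.0275*r^5 - 1.6425*r^4 - 5.767*r^3 - 4.6865*r^2 - 0.4795*r + 0.0264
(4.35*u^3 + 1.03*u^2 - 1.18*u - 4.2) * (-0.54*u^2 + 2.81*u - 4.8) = -2.349*u^5 + 11.6673*u^4 - 17.3485*u^3 - 5.9918*u^2 - 6.138*u + 20.16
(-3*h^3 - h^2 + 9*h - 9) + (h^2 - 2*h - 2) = -3*h^3 + 7*h - 11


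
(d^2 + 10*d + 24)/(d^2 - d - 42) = (d + 4)/(d - 7)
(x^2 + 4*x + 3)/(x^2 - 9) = (x + 1)/(x - 3)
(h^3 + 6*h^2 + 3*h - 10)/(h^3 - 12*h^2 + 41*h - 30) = (h^2 + 7*h + 10)/(h^2 - 11*h + 30)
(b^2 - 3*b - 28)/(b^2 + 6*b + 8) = (b - 7)/(b + 2)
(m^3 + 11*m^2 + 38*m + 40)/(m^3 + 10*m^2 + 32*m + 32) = (m + 5)/(m + 4)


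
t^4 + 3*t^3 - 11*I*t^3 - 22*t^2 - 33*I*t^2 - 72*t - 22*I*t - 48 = (t + 1)*(t + 2)*(t - 8*I)*(t - 3*I)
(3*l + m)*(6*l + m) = 18*l^2 + 9*l*m + m^2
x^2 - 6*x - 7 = (x - 7)*(x + 1)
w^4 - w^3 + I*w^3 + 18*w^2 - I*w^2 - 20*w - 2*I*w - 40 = (w - 2)*(w + 1)*(w - 4*I)*(w + 5*I)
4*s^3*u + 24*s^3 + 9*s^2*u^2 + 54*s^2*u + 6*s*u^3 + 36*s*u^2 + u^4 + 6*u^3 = (s + u)^2*(4*s + u)*(u + 6)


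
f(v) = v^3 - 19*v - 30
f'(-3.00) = 8.00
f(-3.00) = 0.00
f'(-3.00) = 8.00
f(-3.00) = 0.00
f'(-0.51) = -18.22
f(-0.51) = -20.44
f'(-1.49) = -12.34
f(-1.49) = -5.00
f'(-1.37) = -13.37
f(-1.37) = -6.54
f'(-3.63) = 20.53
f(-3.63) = -8.86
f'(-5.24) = 63.37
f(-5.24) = -74.32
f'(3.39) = 15.48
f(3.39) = -55.45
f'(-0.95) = -16.29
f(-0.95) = -12.81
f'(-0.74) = -17.36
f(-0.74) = -16.35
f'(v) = 3*v^2 - 19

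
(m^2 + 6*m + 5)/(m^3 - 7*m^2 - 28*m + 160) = (m + 1)/(m^2 - 12*m + 32)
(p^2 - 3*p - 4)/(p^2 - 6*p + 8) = (p + 1)/(p - 2)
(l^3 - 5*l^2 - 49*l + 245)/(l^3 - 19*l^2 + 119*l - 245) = (l + 7)/(l - 7)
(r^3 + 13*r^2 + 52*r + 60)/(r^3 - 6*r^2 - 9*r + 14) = (r^2 + 11*r + 30)/(r^2 - 8*r + 7)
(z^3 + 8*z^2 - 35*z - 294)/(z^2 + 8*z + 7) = (z^2 + z - 42)/(z + 1)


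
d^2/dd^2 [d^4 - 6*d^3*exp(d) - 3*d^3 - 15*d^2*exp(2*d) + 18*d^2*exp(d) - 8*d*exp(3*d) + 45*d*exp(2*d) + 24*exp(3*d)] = -6*d^3*exp(d) - 60*d^2*exp(2*d) - 18*d^2*exp(d) + 12*d^2 - 72*d*exp(3*d) + 60*d*exp(2*d) + 36*d*exp(d) - 18*d + 168*exp(3*d) + 150*exp(2*d) + 36*exp(d)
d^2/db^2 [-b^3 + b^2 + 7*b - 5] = 2 - 6*b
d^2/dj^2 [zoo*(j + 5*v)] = 0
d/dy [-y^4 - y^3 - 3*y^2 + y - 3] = -4*y^3 - 3*y^2 - 6*y + 1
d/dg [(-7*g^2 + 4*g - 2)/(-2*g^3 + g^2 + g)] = (-14*g^4 + 16*g^3 - 23*g^2 + 4*g + 2)/(g^2*(4*g^4 - 4*g^3 - 3*g^2 + 2*g + 1))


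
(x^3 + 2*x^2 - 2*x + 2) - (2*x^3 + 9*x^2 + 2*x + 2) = -x^3 - 7*x^2 - 4*x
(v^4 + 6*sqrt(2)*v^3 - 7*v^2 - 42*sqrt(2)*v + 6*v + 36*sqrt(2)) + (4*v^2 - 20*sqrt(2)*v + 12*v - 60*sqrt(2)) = v^4 + 6*sqrt(2)*v^3 - 3*v^2 - 62*sqrt(2)*v + 18*v - 24*sqrt(2)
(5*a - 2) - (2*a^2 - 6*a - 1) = -2*a^2 + 11*a - 1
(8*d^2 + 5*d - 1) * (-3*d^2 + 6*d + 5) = -24*d^4 + 33*d^3 + 73*d^2 + 19*d - 5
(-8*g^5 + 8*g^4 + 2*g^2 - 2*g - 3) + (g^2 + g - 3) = -8*g^5 + 8*g^4 + 3*g^2 - g - 6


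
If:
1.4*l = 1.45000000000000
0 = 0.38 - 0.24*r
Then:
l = 1.04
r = 1.58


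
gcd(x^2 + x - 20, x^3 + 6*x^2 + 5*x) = x + 5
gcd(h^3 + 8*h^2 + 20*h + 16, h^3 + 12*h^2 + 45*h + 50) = h + 2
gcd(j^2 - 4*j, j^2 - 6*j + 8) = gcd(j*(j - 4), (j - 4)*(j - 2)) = j - 4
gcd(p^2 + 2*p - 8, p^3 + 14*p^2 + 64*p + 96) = p + 4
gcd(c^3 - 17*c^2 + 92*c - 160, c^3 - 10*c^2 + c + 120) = c^2 - 13*c + 40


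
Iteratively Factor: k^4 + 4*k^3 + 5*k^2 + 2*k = (k + 2)*(k^3 + 2*k^2 + k) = k*(k + 2)*(k^2 + 2*k + 1) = k*(k + 1)*(k + 2)*(k + 1)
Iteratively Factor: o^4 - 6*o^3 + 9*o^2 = (o)*(o^3 - 6*o^2 + 9*o) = o*(o - 3)*(o^2 - 3*o) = o^2*(o - 3)*(o - 3)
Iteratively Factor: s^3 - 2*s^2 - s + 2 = (s - 1)*(s^2 - s - 2) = (s - 1)*(s + 1)*(s - 2)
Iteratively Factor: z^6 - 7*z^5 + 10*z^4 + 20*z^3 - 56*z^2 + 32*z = (z - 4)*(z^5 - 3*z^4 - 2*z^3 + 12*z^2 - 8*z) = (z - 4)*(z - 1)*(z^4 - 2*z^3 - 4*z^2 + 8*z) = (z - 4)*(z - 2)*(z - 1)*(z^3 - 4*z) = z*(z - 4)*(z - 2)*(z - 1)*(z^2 - 4) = z*(z - 4)*(z - 2)^2*(z - 1)*(z + 2)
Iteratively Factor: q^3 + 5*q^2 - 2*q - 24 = (q + 3)*(q^2 + 2*q - 8) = (q - 2)*(q + 3)*(q + 4)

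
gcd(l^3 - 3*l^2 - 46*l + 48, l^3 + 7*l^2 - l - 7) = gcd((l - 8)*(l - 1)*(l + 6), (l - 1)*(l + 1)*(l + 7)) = l - 1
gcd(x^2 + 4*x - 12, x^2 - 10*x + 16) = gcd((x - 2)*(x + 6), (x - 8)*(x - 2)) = x - 2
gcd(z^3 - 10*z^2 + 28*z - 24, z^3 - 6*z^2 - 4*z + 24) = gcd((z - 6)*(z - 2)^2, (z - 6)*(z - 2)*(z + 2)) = z^2 - 8*z + 12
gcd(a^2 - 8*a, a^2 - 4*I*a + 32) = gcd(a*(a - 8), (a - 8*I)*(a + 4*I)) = 1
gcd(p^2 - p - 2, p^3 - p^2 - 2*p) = p^2 - p - 2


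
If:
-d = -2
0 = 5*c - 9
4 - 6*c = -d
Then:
No Solution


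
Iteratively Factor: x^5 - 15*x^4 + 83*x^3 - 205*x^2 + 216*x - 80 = (x - 4)*(x^4 - 11*x^3 + 39*x^2 - 49*x + 20) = (x - 4)*(x - 1)*(x^3 - 10*x^2 + 29*x - 20) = (x - 5)*(x - 4)*(x - 1)*(x^2 - 5*x + 4) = (x - 5)*(x - 4)^2*(x - 1)*(x - 1)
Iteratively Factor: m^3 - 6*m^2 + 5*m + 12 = (m - 3)*(m^2 - 3*m - 4) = (m - 3)*(m + 1)*(m - 4)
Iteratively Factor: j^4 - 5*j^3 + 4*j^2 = (j)*(j^3 - 5*j^2 + 4*j) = j*(j - 1)*(j^2 - 4*j) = j^2*(j - 1)*(j - 4)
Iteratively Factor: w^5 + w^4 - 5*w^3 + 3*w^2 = (w - 1)*(w^4 + 2*w^3 - 3*w^2) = w*(w - 1)*(w^3 + 2*w^2 - 3*w) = w*(w - 1)^2*(w^2 + 3*w) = w*(w - 1)^2*(w + 3)*(w)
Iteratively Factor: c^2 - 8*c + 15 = (c - 3)*(c - 5)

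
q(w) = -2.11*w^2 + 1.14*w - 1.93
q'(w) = 1.14 - 4.22*w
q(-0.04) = -1.98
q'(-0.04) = 1.31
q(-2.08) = -13.43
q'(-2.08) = 9.92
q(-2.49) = -17.85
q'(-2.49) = 11.65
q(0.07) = -1.86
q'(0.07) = 0.84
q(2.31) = -10.56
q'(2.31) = -8.61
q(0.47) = -1.86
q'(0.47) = -0.84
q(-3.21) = -27.33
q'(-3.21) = 14.69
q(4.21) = -34.53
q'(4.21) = -16.63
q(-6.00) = -84.73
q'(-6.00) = 26.46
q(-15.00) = -493.78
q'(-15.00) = 64.44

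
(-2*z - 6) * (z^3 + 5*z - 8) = -2*z^4 - 6*z^3 - 10*z^2 - 14*z + 48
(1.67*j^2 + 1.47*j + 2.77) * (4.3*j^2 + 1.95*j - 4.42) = 7.181*j^4 + 9.5775*j^3 + 7.3961*j^2 - 1.0959*j - 12.2434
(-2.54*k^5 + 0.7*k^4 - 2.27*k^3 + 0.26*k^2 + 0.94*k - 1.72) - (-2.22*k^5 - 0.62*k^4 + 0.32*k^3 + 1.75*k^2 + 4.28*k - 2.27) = -0.32*k^5 + 1.32*k^4 - 2.59*k^3 - 1.49*k^2 - 3.34*k + 0.55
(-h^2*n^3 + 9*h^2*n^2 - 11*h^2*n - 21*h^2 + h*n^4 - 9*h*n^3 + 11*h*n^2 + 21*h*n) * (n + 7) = -h^2*n^4 + 2*h^2*n^3 + 52*h^2*n^2 - 98*h^2*n - 147*h^2 + h*n^5 - 2*h*n^4 - 52*h*n^3 + 98*h*n^2 + 147*h*n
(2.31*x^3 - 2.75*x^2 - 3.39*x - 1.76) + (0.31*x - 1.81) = 2.31*x^3 - 2.75*x^2 - 3.08*x - 3.57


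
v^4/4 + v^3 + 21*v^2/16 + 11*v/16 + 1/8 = (v/4 + 1/2)*(v + 1/2)^2*(v + 1)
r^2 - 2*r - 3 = (r - 3)*(r + 1)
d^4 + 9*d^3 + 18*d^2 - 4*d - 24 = (d - 1)*(d + 2)^2*(d + 6)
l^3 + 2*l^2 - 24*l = l*(l - 4)*(l + 6)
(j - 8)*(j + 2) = j^2 - 6*j - 16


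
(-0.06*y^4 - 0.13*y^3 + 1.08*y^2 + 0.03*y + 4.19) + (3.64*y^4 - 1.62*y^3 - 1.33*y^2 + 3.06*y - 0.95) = 3.58*y^4 - 1.75*y^3 - 0.25*y^2 + 3.09*y + 3.24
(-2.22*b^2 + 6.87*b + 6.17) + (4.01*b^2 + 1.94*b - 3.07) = 1.79*b^2 + 8.81*b + 3.1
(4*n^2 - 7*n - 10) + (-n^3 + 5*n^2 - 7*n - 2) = -n^3 + 9*n^2 - 14*n - 12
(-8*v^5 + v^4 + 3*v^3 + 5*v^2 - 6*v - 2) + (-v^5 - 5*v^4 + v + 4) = -9*v^5 - 4*v^4 + 3*v^3 + 5*v^2 - 5*v + 2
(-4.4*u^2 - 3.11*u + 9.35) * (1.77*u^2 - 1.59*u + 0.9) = -7.788*u^4 + 1.4913*u^3 + 17.5344*u^2 - 17.6655*u + 8.415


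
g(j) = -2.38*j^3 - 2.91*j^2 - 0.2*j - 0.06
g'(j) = -7.14*j^2 - 5.82*j - 0.2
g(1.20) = -8.60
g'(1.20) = -17.47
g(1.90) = -27.27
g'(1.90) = -37.03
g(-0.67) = -0.52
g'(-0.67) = 0.49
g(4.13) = -218.18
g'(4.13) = -146.02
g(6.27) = -702.37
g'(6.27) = -317.39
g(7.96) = -1386.41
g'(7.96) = -498.93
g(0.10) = -0.11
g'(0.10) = -0.85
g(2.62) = -63.36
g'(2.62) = -64.46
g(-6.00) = 410.46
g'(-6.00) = -222.32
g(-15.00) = 7380.69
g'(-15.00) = -1519.40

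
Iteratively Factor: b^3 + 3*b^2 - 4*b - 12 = (b + 2)*(b^2 + b - 6) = (b + 2)*(b + 3)*(b - 2)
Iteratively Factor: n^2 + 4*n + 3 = (n + 3)*(n + 1)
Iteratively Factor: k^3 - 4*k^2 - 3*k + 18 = (k + 2)*(k^2 - 6*k + 9) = (k - 3)*(k + 2)*(k - 3)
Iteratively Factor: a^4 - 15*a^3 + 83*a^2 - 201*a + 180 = (a - 3)*(a^3 - 12*a^2 + 47*a - 60) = (a - 4)*(a - 3)*(a^2 - 8*a + 15) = (a - 4)*(a - 3)^2*(a - 5)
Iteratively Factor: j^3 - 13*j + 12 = (j - 1)*(j^2 + j - 12) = (j - 1)*(j + 4)*(j - 3)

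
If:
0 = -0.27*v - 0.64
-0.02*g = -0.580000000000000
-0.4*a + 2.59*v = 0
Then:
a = -15.35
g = 29.00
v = -2.37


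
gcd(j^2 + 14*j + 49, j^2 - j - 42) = 1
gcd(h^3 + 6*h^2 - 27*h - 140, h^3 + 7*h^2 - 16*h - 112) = h^2 + 11*h + 28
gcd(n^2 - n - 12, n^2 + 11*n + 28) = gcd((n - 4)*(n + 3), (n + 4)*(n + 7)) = 1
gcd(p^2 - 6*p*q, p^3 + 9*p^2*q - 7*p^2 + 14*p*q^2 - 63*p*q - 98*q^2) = 1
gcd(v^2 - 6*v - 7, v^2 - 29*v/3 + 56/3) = v - 7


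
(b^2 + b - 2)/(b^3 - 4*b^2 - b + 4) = (b + 2)/(b^2 - 3*b - 4)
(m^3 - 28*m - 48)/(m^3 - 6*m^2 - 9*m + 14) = (m^2 - 2*m - 24)/(m^2 - 8*m + 7)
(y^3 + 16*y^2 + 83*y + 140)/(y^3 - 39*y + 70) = (y^2 + 9*y + 20)/(y^2 - 7*y + 10)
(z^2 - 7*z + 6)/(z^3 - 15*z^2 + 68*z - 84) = (z - 1)/(z^2 - 9*z + 14)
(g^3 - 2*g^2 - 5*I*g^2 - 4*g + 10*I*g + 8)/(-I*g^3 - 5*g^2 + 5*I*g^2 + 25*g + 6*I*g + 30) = (I*g^3 + g^2*(5 - 2*I) - 2*g*(5 + 2*I) + 8*I)/(g^3 - 5*g^2*(1 + I) + g*(-6 + 25*I) + 30*I)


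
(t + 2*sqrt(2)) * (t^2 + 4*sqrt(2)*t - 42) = t^3 + 6*sqrt(2)*t^2 - 26*t - 84*sqrt(2)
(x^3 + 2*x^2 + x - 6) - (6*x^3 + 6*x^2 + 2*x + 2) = -5*x^3 - 4*x^2 - x - 8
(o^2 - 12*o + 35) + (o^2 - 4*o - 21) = 2*o^2 - 16*o + 14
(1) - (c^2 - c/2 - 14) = -c^2 + c/2 + 15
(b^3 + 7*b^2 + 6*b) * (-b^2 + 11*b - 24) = -b^5 + 4*b^4 + 47*b^3 - 102*b^2 - 144*b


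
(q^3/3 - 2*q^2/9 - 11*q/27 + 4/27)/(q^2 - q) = (9*q^3 - 6*q^2 - 11*q + 4)/(27*q*(q - 1))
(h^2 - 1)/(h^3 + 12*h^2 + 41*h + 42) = (h^2 - 1)/(h^3 + 12*h^2 + 41*h + 42)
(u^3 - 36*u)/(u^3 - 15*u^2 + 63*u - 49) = u*(u^2 - 36)/(u^3 - 15*u^2 + 63*u - 49)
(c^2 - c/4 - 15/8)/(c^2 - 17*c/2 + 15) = (8*c^2 - 2*c - 15)/(4*(2*c^2 - 17*c + 30))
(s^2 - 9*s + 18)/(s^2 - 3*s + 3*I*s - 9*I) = (s - 6)/(s + 3*I)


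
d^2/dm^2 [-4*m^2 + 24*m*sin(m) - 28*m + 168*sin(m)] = -24*m*sin(m) - 168*sin(m) + 48*cos(m) - 8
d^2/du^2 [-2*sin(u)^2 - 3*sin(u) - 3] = 3*sin(u) - 4*cos(2*u)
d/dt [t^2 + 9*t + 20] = 2*t + 9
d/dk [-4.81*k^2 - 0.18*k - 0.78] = -9.62*k - 0.18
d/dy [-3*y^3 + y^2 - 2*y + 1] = -9*y^2 + 2*y - 2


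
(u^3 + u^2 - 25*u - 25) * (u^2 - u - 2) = u^5 - 28*u^3 - 2*u^2 + 75*u + 50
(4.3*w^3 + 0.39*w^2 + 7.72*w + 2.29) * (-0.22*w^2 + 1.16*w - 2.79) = -0.946*w^5 + 4.9022*w^4 - 13.243*w^3 + 7.3633*w^2 - 18.8824*w - 6.3891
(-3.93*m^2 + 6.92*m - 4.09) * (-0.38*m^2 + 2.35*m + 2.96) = 1.4934*m^4 - 11.8651*m^3 + 6.1834*m^2 + 10.8717*m - 12.1064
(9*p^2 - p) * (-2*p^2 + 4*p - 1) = -18*p^4 + 38*p^3 - 13*p^2 + p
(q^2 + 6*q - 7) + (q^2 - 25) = 2*q^2 + 6*q - 32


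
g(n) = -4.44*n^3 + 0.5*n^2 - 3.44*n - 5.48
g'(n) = -13.32*n^2 + 1.0*n - 3.44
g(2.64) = -92.77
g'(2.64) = -93.64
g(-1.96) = 36.61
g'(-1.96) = -56.57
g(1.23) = -17.22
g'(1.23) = -22.36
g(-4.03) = 307.11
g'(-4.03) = -223.80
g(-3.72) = 242.80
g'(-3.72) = -191.49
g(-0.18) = -4.82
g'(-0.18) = -4.05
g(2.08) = -50.43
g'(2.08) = -58.99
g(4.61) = -445.71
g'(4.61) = -281.91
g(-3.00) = 129.22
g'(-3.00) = -126.32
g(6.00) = -967.16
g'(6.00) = -476.96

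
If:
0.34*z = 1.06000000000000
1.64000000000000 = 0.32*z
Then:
No Solution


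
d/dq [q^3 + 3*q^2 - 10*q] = 3*q^2 + 6*q - 10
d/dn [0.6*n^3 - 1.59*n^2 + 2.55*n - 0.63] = 1.8*n^2 - 3.18*n + 2.55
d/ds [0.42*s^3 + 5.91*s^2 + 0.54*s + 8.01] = 1.26*s^2 + 11.82*s + 0.54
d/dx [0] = 0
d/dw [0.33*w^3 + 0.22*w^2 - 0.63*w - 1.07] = 0.99*w^2 + 0.44*w - 0.63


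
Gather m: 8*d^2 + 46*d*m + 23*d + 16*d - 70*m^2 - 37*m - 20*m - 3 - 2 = 8*d^2 + 39*d - 70*m^2 + m*(46*d - 57) - 5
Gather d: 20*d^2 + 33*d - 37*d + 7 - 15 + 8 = 20*d^2 - 4*d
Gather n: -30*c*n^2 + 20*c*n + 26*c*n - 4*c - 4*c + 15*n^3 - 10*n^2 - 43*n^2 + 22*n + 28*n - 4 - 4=-8*c + 15*n^3 + n^2*(-30*c - 53) + n*(46*c + 50) - 8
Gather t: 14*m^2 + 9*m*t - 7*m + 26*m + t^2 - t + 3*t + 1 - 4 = 14*m^2 + 19*m + t^2 + t*(9*m + 2) - 3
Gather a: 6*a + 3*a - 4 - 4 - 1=9*a - 9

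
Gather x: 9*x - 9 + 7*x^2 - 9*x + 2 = 7*x^2 - 7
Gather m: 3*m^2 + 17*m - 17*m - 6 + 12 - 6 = 3*m^2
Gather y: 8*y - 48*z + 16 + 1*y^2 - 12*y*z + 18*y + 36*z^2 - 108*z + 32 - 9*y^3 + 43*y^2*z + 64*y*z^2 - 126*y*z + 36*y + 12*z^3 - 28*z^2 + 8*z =-9*y^3 + y^2*(43*z + 1) + y*(64*z^2 - 138*z + 62) + 12*z^3 + 8*z^2 - 148*z + 48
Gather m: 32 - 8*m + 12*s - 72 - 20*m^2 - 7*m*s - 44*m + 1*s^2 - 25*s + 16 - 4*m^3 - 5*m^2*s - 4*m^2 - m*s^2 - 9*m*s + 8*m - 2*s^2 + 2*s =-4*m^3 + m^2*(-5*s - 24) + m*(-s^2 - 16*s - 44) - s^2 - 11*s - 24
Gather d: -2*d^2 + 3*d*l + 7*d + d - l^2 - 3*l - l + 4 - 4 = -2*d^2 + d*(3*l + 8) - l^2 - 4*l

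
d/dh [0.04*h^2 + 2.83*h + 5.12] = 0.08*h + 2.83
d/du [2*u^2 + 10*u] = 4*u + 10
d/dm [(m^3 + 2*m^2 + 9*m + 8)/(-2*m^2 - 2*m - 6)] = (-m^4/2 - m^3 - m^2 + 2*m - 19/2)/(m^4 + 2*m^3 + 7*m^2 + 6*m + 9)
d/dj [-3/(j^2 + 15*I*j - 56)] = 3*(2*j + 15*I)/(j^2 + 15*I*j - 56)^2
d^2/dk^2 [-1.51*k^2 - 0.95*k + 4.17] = -3.02000000000000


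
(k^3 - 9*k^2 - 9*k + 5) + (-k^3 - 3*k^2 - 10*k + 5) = -12*k^2 - 19*k + 10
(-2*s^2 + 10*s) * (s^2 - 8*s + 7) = -2*s^4 + 26*s^3 - 94*s^2 + 70*s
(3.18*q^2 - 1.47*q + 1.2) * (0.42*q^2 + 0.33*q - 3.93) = 1.3356*q^4 + 0.432*q^3 - 12.4785*q^2 + 6.1731*q - 4.716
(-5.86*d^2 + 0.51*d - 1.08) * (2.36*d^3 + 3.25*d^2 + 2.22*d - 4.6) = -13.8296*d^5 - 17.8414*d^4 - 13.9005*d^3 + 24.5782*d^2 - 4.7436*d + 4.968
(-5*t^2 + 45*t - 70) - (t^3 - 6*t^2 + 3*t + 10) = -t^3 + t^2 + 42*t - 80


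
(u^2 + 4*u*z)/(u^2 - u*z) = (u + 4*z)/(u - z)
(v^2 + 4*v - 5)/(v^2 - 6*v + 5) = (v + 5)/(v - 5)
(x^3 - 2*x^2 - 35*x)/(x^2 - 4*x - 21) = x*(x + 5)/(x + 3)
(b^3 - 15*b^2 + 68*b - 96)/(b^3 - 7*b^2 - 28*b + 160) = (b - 3)/(b + 5)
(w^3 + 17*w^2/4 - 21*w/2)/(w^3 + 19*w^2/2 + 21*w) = (4*w - 7)/(2*(2*w + 7))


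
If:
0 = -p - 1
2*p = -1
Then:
No Solution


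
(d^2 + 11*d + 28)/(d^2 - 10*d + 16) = (d^2 + 11*d + 28)/(d^2 - 10*d + 16)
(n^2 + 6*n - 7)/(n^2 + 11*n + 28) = (n - 1)/(n + 4)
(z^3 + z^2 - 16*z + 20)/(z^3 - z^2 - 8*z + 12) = (z + 5)/(z + 3)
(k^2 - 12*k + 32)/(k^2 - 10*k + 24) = (k - 8)/(k - 6)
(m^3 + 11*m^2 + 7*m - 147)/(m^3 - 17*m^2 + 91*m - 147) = (m^2 + 14*m + 49)/(m^2 - 14*m + 49)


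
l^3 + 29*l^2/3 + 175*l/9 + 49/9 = (l + 1/3)*(l + 7/3)*(l + 7)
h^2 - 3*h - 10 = (h - 5)*(h + 2)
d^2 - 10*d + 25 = (d - 5)^2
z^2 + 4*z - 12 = (z - 2)*(z + 6)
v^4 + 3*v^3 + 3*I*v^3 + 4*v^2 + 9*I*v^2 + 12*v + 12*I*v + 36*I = (v + 3)*(v - 2*I)*(v + 2*I)*(v + 3*I)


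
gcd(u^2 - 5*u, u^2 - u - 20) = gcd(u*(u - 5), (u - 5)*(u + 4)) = u - 5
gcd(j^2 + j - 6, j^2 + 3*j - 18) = 1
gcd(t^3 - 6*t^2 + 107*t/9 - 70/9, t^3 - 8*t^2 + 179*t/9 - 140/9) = t^2 - 4*t + 35/9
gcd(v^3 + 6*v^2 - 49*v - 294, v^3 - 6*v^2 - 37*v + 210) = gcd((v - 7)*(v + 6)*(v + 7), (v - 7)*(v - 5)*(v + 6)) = v^2 - v - 42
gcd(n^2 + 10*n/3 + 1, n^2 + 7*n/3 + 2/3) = n + 1/3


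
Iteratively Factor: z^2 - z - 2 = (z + 1)*(z - 2)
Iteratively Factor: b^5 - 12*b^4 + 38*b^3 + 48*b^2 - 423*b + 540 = (b - 5)*(b^4 - 7*b^3 + 3*b^2 + 63*b - 108) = (b - 5)*(b - 3)*(b^3 - 4*b^2 - 9*b + 36) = (b - 5)*(b - 4)*(b - 3)*(b^2 - 9) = (b - 5)*(b - 4)*(b - 3)^2*(b + 3)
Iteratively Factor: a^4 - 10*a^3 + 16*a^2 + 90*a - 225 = (a - 3)*(a^3 - 7*a^2 - 5*a + 75) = (a - 5)*(a - 3)*(a^2 - 2*a - 15) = (a - 5)*(a - 3)*(a + 3)*(a - 5)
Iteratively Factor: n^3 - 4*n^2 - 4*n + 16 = (n - 4)*(n^2 - 4) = (n - 4)*(n - 2)*(n + 2)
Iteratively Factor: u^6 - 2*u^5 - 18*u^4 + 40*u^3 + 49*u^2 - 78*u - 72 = (u - 2)*(u^5 - 18*u^3 + 4*u^2 + 57*u + 36) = (u - 2)*(u + 4)*(u^4 - 4*u^3 - 2*u^2 + 12*u + 9) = (u - 3)*(u - 2)*(u + 4)*(u^3 - u^2 - 5*u - 3) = (u - 3)^2*(u - 2)*(u + 4)*(u^2 + 2*u + 1) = (u - 3)^2*(u - 2)*(u + 1)*(u + 4)*(u + 1)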